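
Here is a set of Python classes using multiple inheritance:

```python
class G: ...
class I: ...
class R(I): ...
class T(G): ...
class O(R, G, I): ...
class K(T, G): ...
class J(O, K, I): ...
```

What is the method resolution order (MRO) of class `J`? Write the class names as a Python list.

[J, O, R, K, T, G, I, object]

L[J] = J + merge(L[O], L[K], L[I], [O K I])
  take O:  [O R G I object] + [K T G object] + [I object] + [O K I]
  take R:  [R G I object] + [K T G object] + [I object] + [K I]
  take K:  [G I object] + [K T G object] + [I object] + [K I]
  take T:  [G I object] + [T G object] + [I object] + [I]
  take G:  [G I object] + [G object] + [I object] + [I]
  take I:  [I object] + [object] + [I object] + [I]
  take object:  [object] + [object] + [object]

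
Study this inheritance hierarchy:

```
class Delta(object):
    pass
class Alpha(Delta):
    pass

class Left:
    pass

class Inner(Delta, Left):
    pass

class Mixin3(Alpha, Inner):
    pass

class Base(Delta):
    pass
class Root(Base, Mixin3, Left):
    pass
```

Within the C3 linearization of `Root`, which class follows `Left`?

object

L[Root] = Root + merge(L[Base], L[Mixin3], L[Left], [Base Mixin3 Left])
  take Base:  [Base Delta object] + [Mixin3 Alpha Inner Delta Left object] + [Left object] + [Base Mixin3 Left]
  take Mixin3:  [Delta object] + [Mixin3 Alpha Inner Delta Left object] + [Left object] + [Mixin3 Left]
  take Alpha:  [Delta object] + [Alpha Inner Delta Left object] + [Left object] + [Left]
  take Inner:  [Delta object] + [Inner Delta Left object] + [Left object] + [Left]
  take Delta:  [Delta object] + [Delta Left object] + [Left object] + [Left]
  take Left:  [object] + [Left object] + [Left object] + [Left]
  take object:  [object] + [object] + [object]
MRO: Root Base Mixin3 Alpha Inner Delta Left object
Left is at position 6; next is object.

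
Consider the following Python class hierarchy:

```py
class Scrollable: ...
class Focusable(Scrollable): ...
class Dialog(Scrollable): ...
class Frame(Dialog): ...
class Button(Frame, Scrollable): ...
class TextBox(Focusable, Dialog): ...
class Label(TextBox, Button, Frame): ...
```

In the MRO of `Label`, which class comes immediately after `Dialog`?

L[Label] = Label + merge(L[TextBox], L[Button], L[Frame], [TextBox Button Frame])
  take TextBox:  [TextBox Focusable Dialog Scrollable object] + [Button Frame Dialog Scrollable object] + [Frame Dialog Scrollable object] + [TextBox Button Frame]
  take Focusable:  [Focusable Dialog Scrollable object] + [Button Frame Dialog Scrollable object] + [Frame Dialog Scrollable object] + [Button Frame]
  take Button:  [Dialog Scrollable object] + [Button Frame Dialog Scrollable object] + [Frame Dialog Scrollable object] + [Button Frame]
  take Frame:  [Dialog Scrollable object] + [Frame Dialog Scrollable object] + [Frame Dialog Scrollable object] + [Frame]
  take Dialog:  [Dialog Scrollable object] + [Dialog Scrollable object] + [Dialog Scrollable object]
  take Scrollable:  [Scrollable object] + [Scrollable object] + [Scrollable object]
  take object:  [object] + [object] + [object]
MRO: Label TextBox Focusable Button Frame Dialog Scrollable object
Dialog is at position 5; next is Scrollable.

Scrollable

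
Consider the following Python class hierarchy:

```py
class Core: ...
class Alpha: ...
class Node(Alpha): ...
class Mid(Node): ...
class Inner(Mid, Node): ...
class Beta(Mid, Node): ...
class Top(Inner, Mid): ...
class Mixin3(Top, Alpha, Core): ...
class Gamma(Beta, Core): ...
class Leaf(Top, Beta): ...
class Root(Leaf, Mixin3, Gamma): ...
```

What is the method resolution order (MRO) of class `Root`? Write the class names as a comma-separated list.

L[Root] = Root + merge(L[Leaf], L[Mixin3], L[Gamma], [Leaf Mixin3 Gamma])
  take Leaf:  [Leaf Top Inner Beta Mid Node Alpha object] + [Mixin3 Top Inner Mid Node Alpha Core object] + [Gamma Beta Mid Node Alpha Core object] + [Leaf Mixin3 Gamma]
  take Mixin3:  [Top Inner Beta Mid Node Alpha object] + [Mixin3 Top Inner Mid Node Alpha Core object] + [Gamma Beta Mid Node Alpha Core object] + [Mixin3 Gamma]
  take Top:  [Top Inner Beta Mid Node Alpha object] + [Top Inner Mid Node Alpha Core object] + [Gamma Beta Mid Node Alpha Core object] + [Gamma]
  take Inner:  [Inner Beta Mid Node Alpha object] + [Inner Mid Node Alpha Core object] + [Gamma Beta Mid Node Alpha Core object] + [Gamma]
  take Gamma:  [Beta Mid Node Alpha object] + [Mid Node Alpha Core object] + [Gamma Beta Mid Node Alpha Core object] + [Gamma]
  take Beta:  [Beta Mid Node Alpha object] + [Mid Node Alpha Core object] + [Beta Mid Node Alpha Core object]
  take Mid:  [Mid Node Alpha object] + [Mid Node Alpha Core object] + [Mid Node Alpha Core object]
  take Node:  [Node Alpha object] + [Node Alpha Core object] + [Node Alpha Core object]
  take Alpha:  [Alpha object] + [Alpha Core object] + [Alpha Core object]
  take Core:  [object] + [Core object] + [Core object]
  take object:  [object] + [object] + [object]

Root, Leaf, Mixin3, Top, Inner, Gamma, Beta, Mid, Node, Alpha, Core, object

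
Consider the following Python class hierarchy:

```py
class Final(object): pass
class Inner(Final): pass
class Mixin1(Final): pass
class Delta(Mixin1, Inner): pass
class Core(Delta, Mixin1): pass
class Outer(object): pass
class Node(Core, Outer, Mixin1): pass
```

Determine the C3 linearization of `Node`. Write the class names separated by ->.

Node -> Core -> Delta -> Outer -> Mixin1 -> Inner -> Final -> object

L[Node] = Node + merge(L[Core], L[Outer], L[Mixin1], [Core Outer Mixin1])
  take Core:  [Core Delta Mixin1 Inner Final object] + [Outer object] + [Mixin1 Final object] + [Core Outer Mixin1]
  take Delta:  [Delta Mixin1 Inner Final object] + [Outer object] + [Mixin1 Final object] + [Outer Mixin1]
  take Outer:  [Mixin1 Inner Final object] + [Outer object] + [Mixin1 Final object] + [Outer Mixin1]
  take Mixin1:  [Mixin1 Inner Final object] + [object] + [Mixin1 Final object] + [Mixin1]
  take Inner:  [Inner Final object] + [object] + [Final object]
  take Final:  [Final object] + [object] + [Final object]
  take object:  [object] + [object] + [object]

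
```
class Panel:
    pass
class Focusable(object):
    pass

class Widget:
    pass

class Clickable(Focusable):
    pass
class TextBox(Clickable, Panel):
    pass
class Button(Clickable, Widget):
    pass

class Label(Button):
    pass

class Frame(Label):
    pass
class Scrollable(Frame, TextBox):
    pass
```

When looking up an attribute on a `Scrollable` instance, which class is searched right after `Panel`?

L[Scrollable] = Scrollable + merge(L[Frame], L[TextBox], [Frame TextBox])
  take Frame:  [Frame Label Button Clickable Focusable Widget object] + [TextBox Clickable Focusable Panel object] + [Frame TextBox]
  take Label:  [Label Button Clickable Focusable Widget object] + [TextBox Clickable Focusable Panel object] + [TextBox]
  take Button:  [Button Clickable Focusable Widget object] + [TextBox Clickable Focusable Panel object] + [TextBox]
  take TextBox:  [Clickable Focusable Widget object] + [TextBox Clickable Focusable Panel object] + [TextBox]
  take Clickable:  [Clickable Focusable Widget object] + [Clickable Focusable Panel object]
  take Focusable:  [Focusable Widget object] + [Focusable Panel object]
  take Widget:  [Widget object] + [Panel object]
  take Panel:  [object] + [Panel object]
  take object:  [object] + [object]
MRO: Scrollable Frame Label Button TextBox Clickable Focusable Widget Panel object
Panel is at position 8; next is object.

object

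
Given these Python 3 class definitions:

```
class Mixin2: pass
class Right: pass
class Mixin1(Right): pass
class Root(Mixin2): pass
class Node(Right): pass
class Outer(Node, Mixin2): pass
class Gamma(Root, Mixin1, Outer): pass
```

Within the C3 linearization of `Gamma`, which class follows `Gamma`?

Root

L[Gamma] = Gamma + merge(L[Root], L[Mixin1], L[Outer], [Root Mixin1 Outer])
  take Root:  [Root Mixin2 object] + [Mixin1 Right object] + [Outer Node Right Mixin2 object] + [Root Mixin1 Outer]
  take Mixin1:  [Mixin2 object] + [Mixin1 Right object] + [Outer Node Right Mixin2 object] + [Mixin1 Outer]
  take Outer:  [Mixin2 object] + [Right object] + [Outer Node Right Mixin2 object] + [Outer]
  take Node:  [Mixin2 object] + [Right object] + [Node Right Mixin2 object]
  take Right:  [Mixin2 object] + [Right object] + [Right Mixin2 object]
  take Mixin2:  [Mixin2 object] + [object] + [Mixin2 object]
  take object:  [object] + [object] + [object]
MRO: Gamma Root Mixin1 Outer Node Right Mixin2 object
Gamma is at position 0; next is Root.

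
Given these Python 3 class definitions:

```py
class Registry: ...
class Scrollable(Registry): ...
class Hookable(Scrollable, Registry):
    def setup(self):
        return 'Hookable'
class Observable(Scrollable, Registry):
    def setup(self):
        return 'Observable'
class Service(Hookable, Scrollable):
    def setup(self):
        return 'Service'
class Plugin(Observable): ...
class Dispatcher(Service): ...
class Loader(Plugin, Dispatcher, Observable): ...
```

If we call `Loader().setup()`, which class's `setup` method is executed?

L[Loader] = Loader + merge(L[Plugin], L[Dispatcher], L[Observable], [Plugin Dispatcher Observable])
  take Plugin:  [Plugin Observable Scrollable Registry object] + [Dispatcher Service Hookable Scrollable Registry object] + [Observable Scrollable Registry object] + [Plugin Dispatcher Observable]
  take Dispatcher:  [Observable Scrollable Registry object] + [Dispatcher Service Hookable Scrollable Registry object] + [Observable Scrollable Registry object] + [Dispatcher Observable]
  take Observable:  [Observable Scrollable Registry object] + [Service Hookable Scrollable Registry object] + [Observable Scrollable Registry object] + [Observable]
  take Service:  [Scrollable Registry object] + [Service Hookable Scrollable Registry object] + [Scrollable Registry object]
  take Hookable:  [Scrollable Registry object] + [Hookable Scrollable Registry object] + [Scrollable Registry object]
  take Scrollable:  [Scrollable Registry object] + [Scrollable Registry object] + [Scrollable Registry object]
  take Registry:  [Registry object] + [Registry object] + [Registry object]
  take object:  [object] + [object] + [object]
MRO: Loader Plugin Dispatcher Observable Service Hookable Scrollable Registry object
setup is defined in: Hookable, Observable, Service. First along the MRO is Observable.

Observable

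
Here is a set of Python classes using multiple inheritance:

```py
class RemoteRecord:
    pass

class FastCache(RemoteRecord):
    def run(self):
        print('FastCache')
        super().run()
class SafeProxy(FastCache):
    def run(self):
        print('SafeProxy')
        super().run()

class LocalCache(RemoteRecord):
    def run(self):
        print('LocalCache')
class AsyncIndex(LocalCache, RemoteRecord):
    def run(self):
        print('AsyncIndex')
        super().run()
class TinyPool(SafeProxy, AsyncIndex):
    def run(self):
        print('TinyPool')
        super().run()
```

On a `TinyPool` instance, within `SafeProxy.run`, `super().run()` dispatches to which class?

L[TinyPool] = TinyPool + merge(L[SafeProxy], L[AsyncIndex], [SafeProxy AsyncIndex])
  take SafeProxy:  [SafeProxy FastCache RemoteRecord object] + [AsyncIndex LocalCache RemoteRecord object] + [SafeProxy AsyncIndex]
  take FastCache:  [FastCache RemoteRecord object] + [AsyncIndex LocalCache RemoteRecord object] + [AsyncIndex]
  take AsyncIndex:  [RemoteRecord object] + [AsyncIndex LocalCache RemoteRecord object] + [AsyncIndex]
  take LocalCache:  [RemoteRecord object] + [LocalCache RemoteRecord object]
  take RemoteRecord:  [RemoteRecord object] + [RemoteRecord object]
  take object:  [object] + [object]
MRO: TinyPool SafeProxy FastCache AsyncIndex LocalCache RemoteRecord object
super() in SafeProxy.run on a TinyPool instance goes to the class after SafeProxy in TinyPool's MRO: FastCache.

FastCache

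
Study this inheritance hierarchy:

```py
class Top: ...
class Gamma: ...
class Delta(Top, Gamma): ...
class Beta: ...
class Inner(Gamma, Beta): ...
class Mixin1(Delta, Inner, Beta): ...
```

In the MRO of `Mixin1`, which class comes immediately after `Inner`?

Gamma

L[Mixin1] = Mixin1 + merge(L[Delta], L[Inner], L[Beta], [Delta Inner Beta])
  take Delta:  [Delta Top Gamma object] + [Inner Gamma Beta object] + [Beta object] + [Delta Inner Beta]
  take Top:  [Top Gamma object] + [Inner Gamma Beta object] + [Beta object] + [Inner Beta]
  take Inner:  [Gamma object] + [Inner Gamma Beta object] + [Beta object] + [Inner Beta]
  take Gamma:  [Gamma object] + [Gamma Beta object] + [Beta object] + [Beta]
  take Beta:  [object] + [Beta object] + [Beta object] + [Beta]
  take object:  [object] + [object] + [object]
MRO: Mixin1 Delta Top Inner Gamma Beta object
Inner is at position 3; next is Gamma.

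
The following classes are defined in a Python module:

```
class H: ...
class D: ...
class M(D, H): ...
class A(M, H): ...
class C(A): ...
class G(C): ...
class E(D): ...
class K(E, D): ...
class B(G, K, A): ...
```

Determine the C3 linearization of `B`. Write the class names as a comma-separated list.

B, G, C, K, A, M, E, D, H, object

L[B] = B + merge(L[G], L[K], L[A], [G K A])
  take G:  [G C A M D H object] + [K E D object] + [A M D H object] + [G K A]
  take C:  [C A M D H object] + [K E D object] + [A M D H object] + [K A]
  take K:  [A M D H object] + [K E D object] + [A M D H object] + [K A]
  take A:  [A M D H object] + [E D object] + [A M D H object] + [A]
  take M:  [M D H object] + [E D object] + [M D H object]
  take E:  [D H object] + [E D object] + [D H object]
  take D:  [D H object] + [D object] + [D H object]
  take H:  [H object] + [object] + [H object]
  take object:  [object] + [object] + [object]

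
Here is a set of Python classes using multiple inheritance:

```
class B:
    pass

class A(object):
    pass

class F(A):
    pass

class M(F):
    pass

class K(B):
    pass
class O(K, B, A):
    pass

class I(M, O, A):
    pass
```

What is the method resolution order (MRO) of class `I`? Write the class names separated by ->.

I -> M -> F -> O -> K -> B -> A -> object

L[I] = I + merge(L[M], L[O], L[A], [M O A])
  take M:  [M F A object] + [O K B A object] + [A object] + [M O A]
  take F:  [F A object] + [O K B A object] + [A object] + [O A]
  take O:  [A object] + [O K B A object] + [A object] + [O A]
  take K:  [A object] + [K B A object] + [A object] + [A]
  take B:  [A object] + [B A object] + [A object] + [A]
  take A:  [A object] + [A object] + [A object] + [A]
  take object:  [object] + [object] + [object]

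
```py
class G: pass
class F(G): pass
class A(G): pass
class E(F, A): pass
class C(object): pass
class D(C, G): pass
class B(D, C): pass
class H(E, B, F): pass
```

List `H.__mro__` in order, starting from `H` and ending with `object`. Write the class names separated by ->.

L[H] = H + merge(L[E], L[B], L[F], [E B F])
  take E:  [E F A G object] + [B D C G object] + [F G object] + [E B F]
  take B:  [F A G object] + [B D C G object] + [F G object] + [B F]
  take F:  [F A G object] + [D C G object] + [F G object] + [F]
  take A:  [A G object] + [D C G object] + [G object]
  take D:  [G object] + [D C G object] + [G object]
  take C:  [G object] + [C G object] + [G object]
  take G:  [G object] + [G object] + [G object]
  take object:  [object] + [object] + [object]

H -> E -> B -> F -> A -> D -> C -> G -> object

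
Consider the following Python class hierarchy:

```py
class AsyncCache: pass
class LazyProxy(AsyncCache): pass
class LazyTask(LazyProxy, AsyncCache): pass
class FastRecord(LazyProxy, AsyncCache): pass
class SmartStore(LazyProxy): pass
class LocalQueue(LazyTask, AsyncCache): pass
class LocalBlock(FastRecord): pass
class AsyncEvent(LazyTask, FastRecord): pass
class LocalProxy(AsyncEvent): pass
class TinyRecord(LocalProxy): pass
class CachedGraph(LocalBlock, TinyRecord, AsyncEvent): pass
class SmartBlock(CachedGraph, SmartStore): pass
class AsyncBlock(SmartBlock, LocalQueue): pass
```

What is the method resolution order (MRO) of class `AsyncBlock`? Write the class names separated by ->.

AsyncBlock -> SmartBlock -> CachedGraph -> LocalBlock -> TinyRecord -> LocalProxy -> AsyncEvent -> LocalQueue -> LazyTask -> FastRecord -> SmartStore -> LazyProxy -> AsyncCache -> object

L[AsyncBlock] = AsyncBlock + merge(L[SmartBlock], L[LocalQueue], [SmartBlock LocalQueue])
  take SmartBlock:  [SmartBlock CachedGraph LocalBlock TinyRecord LocalProxy AsyncEvent LazyTask FastRecord SmartStore LazyProxy AsyncCache object] + [LocalQueue LazyTask LazyProxy AsyncCache object] + [SmartBlock LocalQueue]
  take CachedGraph:  [CachedGraph LocalBlock TinyRecord LocalProxy AsyncEvent LazyTask FastRecord SmartStore LazyProxy AsyncCache object] + [LocalQueue LazyTask LazyProxy AsyncCache object] + [LocalQueue]
  take LocalBlock:  [LocalBlock TinyRecord LocalProxy AsyncEvent LazyTask FastRecord SmartStore LazyProxy AsyncCache object] + [LocalQueue LazyTask LazyProxy AsyncCache object] + [LocalQueue]
  take TinyRecord:  [TinyRecord LocalProxy AsyncEvent LazyTask FastRecord SmartStore LazyProxy AsyncCache object] + [LocalQueue LazyTask LazyProxy AsyncCache object] + [LocalQueue]
  take LocalProxy:  [LocalProxy AsyncEvent LazyTask FastRecord SmartStore LazyProxy AsyncCache object] + [LocalQueue LazyTask LazyProxy AsyncCache object] + [LocalQueue]
  take AsyncEvent:  [AsyncEvent LazyTask FastRecord SmartStore LazyProxy AsyncCache object] + [LocalQueue LazyTask LazyProxy AsyncCache object] + [LocalQueue]
  take LocalQueue:  [LazyTask FastRecord SmartStore LazyProxy AsyncCache object] + [LocalQueue LazyTask LazyProxy AsyncCache object] + [LocalQueue]
  take LazyTask:  [LazyTask FastRecord SmartStore LazyProxy AsyncCache object] + [LazyTask LazyProxy AsyncCache object]
  take FastRecord:  [FastRecord SmartStore LazyProxy AsyncCache object] + [LazyProxy AsyncCache object]
  take SmartStore:  [SmartStore LazyProxy AsyncCache object] + [LazyProxy AsyncCache object]
  take LazyProxy:  [LazyProxy AsyncCache object] + [LazyProxy AsyncCache object]
  take AsyncCache:  [AsyncCache object] + [AsyncCache object]
  take object:  [object] + [object]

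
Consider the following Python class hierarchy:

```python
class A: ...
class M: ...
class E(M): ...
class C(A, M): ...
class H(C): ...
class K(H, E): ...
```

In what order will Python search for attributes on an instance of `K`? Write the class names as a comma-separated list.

K, H, C, A, E, M, object

L[K] = K + merge(L[H], L[E], [H E])
  take H:  [H C A M object] + [E M object] + [H E]
  take C:  [C A M object] + [E M object] + [E]
  take A:  [A M object] + [E M object] + [E]
  take E:  [M object] + [E M object] + [E]
  take M:  [M object] + [M object]
  take object:  [object] + [object]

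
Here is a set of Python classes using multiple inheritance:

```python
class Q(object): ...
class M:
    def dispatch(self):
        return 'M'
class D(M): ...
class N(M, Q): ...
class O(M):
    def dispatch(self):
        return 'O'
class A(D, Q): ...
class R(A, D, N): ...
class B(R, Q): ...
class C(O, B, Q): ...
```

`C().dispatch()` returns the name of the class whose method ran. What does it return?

L[C] = C + merge(L[O], L[B], L[Q], [O B Q])
  take O:  [O M object] + [B R A D N M Q object] + [Q object] + [O B Q]
  take B:  [M object] + [B R A D N M Q object] + [Q object] + [B Q]
  take R:  [M object] + [R A D N M Q object] + [Q object] + [Q]
  take A:  [M object] + [A D N M Q object] + [Q object] + [Q]
  take D:  [M object] + [D N M Q object] + [Q object] + [Q]
  take N:  [M object] + [N M Q object] + [Q object] + [Q]
  take M:  [M object] + [M Q object] + [Q object] + [Q]
  take Q:  [object] + [Q object] + [Q object] + [Q]
  take object:  [object] + [object] + [object]
MRO: C O B R A D N M Q object
dispatch is defined in: M, O. First along the MRO is O.

O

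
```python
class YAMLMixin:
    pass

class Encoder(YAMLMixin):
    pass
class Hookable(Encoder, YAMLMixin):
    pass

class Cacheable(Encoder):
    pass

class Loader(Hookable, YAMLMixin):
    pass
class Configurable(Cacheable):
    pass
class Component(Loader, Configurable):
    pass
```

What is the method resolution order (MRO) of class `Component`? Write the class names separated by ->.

Component -> Loader -> Hookable -> Configurable -> Cacheable -> Encoder -> YAMLMixin -> object

L[Component] = Component + merge(L[Loader], L[Configurable], [Loader Configurable])
  take Loader:  [Loader Hookable Encoder YAMLMixin object] + [Configurable Cacheable Encoder YAMLMixin object] + [Loader Configurable]
  take Hookable:  [Hookable Encoder YAMLMixin object] + [Configurable Cacheable Encoder YAMLMixin object] + [Configurable]
  take Configurable:  [Encoder YAMLMixin object] + [Configurable Cacheable Encoder YAMLMixin object] + [Configurable]
  take Cacheable:  [Encoder YAMLMixin object] + [Cacheable Encoder YAMLMixin object]
  take Encoder:  [Encoder YAMLMixin object] + [Encoder YAMLMixin object]
  take YAMLMixin:  [YAMLMixin object] + [YAMLMixin object]
  take object:  [object] + [object]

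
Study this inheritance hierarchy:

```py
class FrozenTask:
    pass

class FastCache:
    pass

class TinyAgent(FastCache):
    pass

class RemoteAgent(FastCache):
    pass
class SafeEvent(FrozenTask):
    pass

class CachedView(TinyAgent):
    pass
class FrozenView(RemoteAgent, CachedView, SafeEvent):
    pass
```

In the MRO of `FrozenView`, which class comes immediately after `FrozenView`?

RemoteAgent

L[FrozenView] = FrozenView + merge(L[RemoteAgent], L[CachedView], L[SafeEvent], [RemoteAgent CachedView SafeEvent])
  take RemoteAgent:  [RemoteAgent FastCache object] + [CachedView TinyAgent FastCache object] + [SafeEvent FrozenTask object] + [RemoteAgent CachedView SafeEvent]
  take CachedView:  [FastCache object] + [CachedView TinyAgent FastCache object] + [SafeEvent FrozenTask object] + [CachedView SafeEvent]
  take TinyAgent:  [FastCache object] + [TinyAgent FastCache object] + [SafeEvent FrozenTask object] + [SafeEvent]
  take FastCache:  [FastCache object] + [FastCache object] + [SafeEvent FrozenTask object] + [SafeEvent]
  take SafeEvent:  [object] + [object] + [SafeEvent FrozenTask object] + [SafeEvent]
  take FrozenTask:  [object] + [object] + [FrozenTask object]
  take object:  [object] + [object] + [object]
MRO: FrozenView RemoteAgent CachedView TinyAgent FastCache SafeEvent FrozenTask object
FrozenView is at position 0; next is RemoteAgent.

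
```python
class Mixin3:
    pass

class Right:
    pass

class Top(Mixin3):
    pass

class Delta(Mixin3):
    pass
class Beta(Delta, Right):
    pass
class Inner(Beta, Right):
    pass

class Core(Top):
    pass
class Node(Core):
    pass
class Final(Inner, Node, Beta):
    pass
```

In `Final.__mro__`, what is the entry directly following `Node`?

Beta

L[Final] = Final + merge(L[Inner], L[Node], L[Beta], [Inner Node Beta])
  take Inner:  [Inner Beta Delta Mixin3 Right object] + [Node Core Top Mixin3 object] + [Beta Delta Mixin3 Right object] + [Inner Node Beta]
  take Node:  [Beta Delta Mixin3 Right object] + [Node Core Top Mixin3 object] + [Beta Delta Mixin3 Right object] + [Node Beta]
  take Beta:  [Beta Delta Mixin3 Right object] + [Core Top Mixin3 object] + [Beta Delta Mixin3 Right object] + [Beta]
  take Delta:  [Delta Mixin3 Right object] + [Core Top Mixin3 object] + [Delta Mixin3 Right object]
  take Core:  [Mixin3 Right object] + [Core Top Mixin3 object] + [Mixin3 Right object]
  take Top:  [Mixin3 Right object] + [Top Mixin3 object] + [Mixin3 Right object]
  take Mixin3:  [Mixin3 Right object] + [Mixin3 object] + [Mixin3 Right object]
  take Right:  [Right object] + [object] + [Right object]
  take object:  [object] + [object] + [object]
MRO: Final Inner Node Beta Delta Core Top Mixin3 Right object
Node is at position 2; next is Beta.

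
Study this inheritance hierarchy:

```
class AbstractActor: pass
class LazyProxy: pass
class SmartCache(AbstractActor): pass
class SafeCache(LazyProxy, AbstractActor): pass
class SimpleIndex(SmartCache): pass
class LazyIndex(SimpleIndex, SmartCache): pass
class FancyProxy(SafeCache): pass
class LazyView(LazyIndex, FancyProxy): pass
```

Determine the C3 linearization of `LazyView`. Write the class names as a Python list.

L[LazyView] = LazyView + merge(L[LazyIndex], L[FancyProxy], [LazyIndex FancyProxy])
  take LazyIndex:  [LazyIndex SimpleIndex SmartCache AbstractActor object] + [FancyProxy SafeCache LazyProxy AbstractActor object] + [LazyIndex FancyProxy]
  take SimpleIndex:  [SimpleIndex SmartCache AbstractActor object] + [FancyProxy SafeCache LazyProxy AbstractActor object] + [FancyProxy]
  take SmartCache:  [SmartCache AbstractActor object] + [FancyProxy SafeCache LazyProxy AbstractActor object] + [FancyProxy]
  take FancyProxy:  [AbstractActor object] + [FancyProxy SafeCache LazyProxy AbstractActor object] + [FancyProxy]
  take SafeCache:  [AbstractActor object] + [SafeCache LazyProxy AbstractActor object]
  take LazyProxy:  [AbstractActor object] + [LazyProxy AbstractActor object]
  take AbstractActor:  [AbstractActor object] + [AbstractActor object]
  take object:  [object] + [object]

[LazyView, LazyIndex, SimpleIndex, SmartCache, FancyProxy, SafeCache, LazyProxy, AbstractActor, object]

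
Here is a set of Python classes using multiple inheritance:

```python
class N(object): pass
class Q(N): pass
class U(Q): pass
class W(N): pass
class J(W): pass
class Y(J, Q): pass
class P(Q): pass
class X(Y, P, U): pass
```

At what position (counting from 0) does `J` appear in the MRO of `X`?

L[X] = X + merge(L[Y], L[P], L[U], [Y P U])
  take Y:  [Y J W Q N object] + [P Q N object] + [U Q N object] + [Y P U]
  take J:  [J W Q N object] + [P Q N object] + [U Q N object] + [P U]
  take W:  [W Q N object] + [P Q N object] + [U Q N object] + [P U]
  take P:  [Q N object] + [P Q N object] + [U Q N object] + [P U]
  take U:  [Q N object] + [Q N object] + [U Q N object] + [U]
  take Q:  [Q N object] + [Q N object] + [Q N object]
  take N:  [N object] + [N object] + [N object]
  take object:  [object] + [object] + [object]
MRO: X Y J W P U Q N object
J sits at index 2.

2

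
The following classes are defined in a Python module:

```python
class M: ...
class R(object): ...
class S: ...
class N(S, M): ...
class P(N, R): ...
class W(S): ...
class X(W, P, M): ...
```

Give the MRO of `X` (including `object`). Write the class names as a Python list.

[X, W, P, N, S, M, R, object]

L[X] = X + merge(L[W], L[P], L[M], [W P M])
  take W:  [W S object] + [P N S M R object] + [M object] + [W P M]
  take P:  [S object] + [P N S M R object] + [M object] + [P M]
  take N:  [S object] + [N S M R object] + [M object] + [M]
  take S:  [S object] + [S M R object] + [M object] + [M]
  take M:  [object] + [M R object] + [M object] + [M]
  take R:  [object] + [R object] + [object]
  take object:  [object] + [object] + [object]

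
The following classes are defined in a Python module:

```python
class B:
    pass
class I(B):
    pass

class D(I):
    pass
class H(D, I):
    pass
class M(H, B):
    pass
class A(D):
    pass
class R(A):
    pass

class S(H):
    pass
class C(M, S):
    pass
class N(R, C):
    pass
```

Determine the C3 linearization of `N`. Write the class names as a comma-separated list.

N, R, A, C, M, S, H, D, I, B, object

L[N] = N + merge(L[R], L[C], [R C])
  take R:  [R A D I B object] + [C M S H D I B object] + [R C]
  take A:  [A D I B object] + [C M S H D I B object] + [C]
  take C:  [D I B object] + [C M S H D I B object] + [C]
  take M:  [D I B object] + [M S H D I B object]
  take S:  [D I B object] + [S H D I B object]
  take H:  [D I B object] + [H D I B object]
  take D:  [D I B object] + [D I B object]
  take I:  [I B object] + [I B object]
  take B:  [B object] + [B object]
  take object:  [object] + [object]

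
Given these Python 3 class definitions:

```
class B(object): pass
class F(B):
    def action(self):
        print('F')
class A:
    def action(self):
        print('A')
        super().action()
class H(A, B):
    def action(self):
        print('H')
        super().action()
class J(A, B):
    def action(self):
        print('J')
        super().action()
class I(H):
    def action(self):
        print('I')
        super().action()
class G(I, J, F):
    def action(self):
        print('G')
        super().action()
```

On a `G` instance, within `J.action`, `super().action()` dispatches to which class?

A

L[G] = G + merge(L[I], L[J], L[F], [I J F])
  take I:  [I H A B object] + [J A B object] + [F B object] + [I J F]
  take H:  [H A B object] + [J A B object] + [F B object] + [J F]
  take J:  [A B object] + [J A B object] + [F B object] + [J F]
  take A:  [A B object] + [A B object] + [F B object] + [F]
  take F:  [B object] + [B object] + [F B object] + [F]
  take B:  [B object] + [B object] + [B object]
  take object:  [object] + [object] + [object]
MRO: G I H J A F B object
super() in J.action on a G instance goes to the class after J in G's MRO: A.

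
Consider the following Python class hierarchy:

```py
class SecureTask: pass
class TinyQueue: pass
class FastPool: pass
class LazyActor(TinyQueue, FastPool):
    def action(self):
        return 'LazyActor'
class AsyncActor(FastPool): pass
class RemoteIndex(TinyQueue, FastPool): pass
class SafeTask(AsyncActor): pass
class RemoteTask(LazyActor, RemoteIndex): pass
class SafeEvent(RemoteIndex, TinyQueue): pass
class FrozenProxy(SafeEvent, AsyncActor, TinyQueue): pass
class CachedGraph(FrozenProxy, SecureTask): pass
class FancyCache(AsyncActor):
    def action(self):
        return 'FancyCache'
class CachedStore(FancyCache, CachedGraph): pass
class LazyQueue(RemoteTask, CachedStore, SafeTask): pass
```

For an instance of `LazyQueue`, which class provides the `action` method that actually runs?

L[LazyQueue] = LazyQueue + merge(L[RemoteTask], L[CachedStore], L[SafeTask], [RemoteTask CachedStore SafeTask])
  take RemoteTask:  [RemoteTask LazyActor RemoteIndex TinyQueue FastPool object] + [CachedStore FancyCache CachedGraph FrozenProxy SafeEvent RemoteIndex AsyncActor TinyQueue FastPool SecureTask object] + [SafeTask AsyncActor FastPool object] + [RemoteTask CachedStore SafeTask]
  take LazyActor:  [LazyActor RemoteIndex TinyQueue FastPool object] + [CachedStore FancyCache CachedGraph FrozenProxy SafeEvent RemoteIndex AsyncActor TinyQueue FastPool SecureTask object] + [SafeTask AsyncActor FastPool object] + [CachedStore SafeTask]
  take CachedStore:  [RemoteIndex TinyQueue FastPool object] + [CachedStore FancyCache CachedGraph FrozenProxy SafeEvent RemoteIndex AsyncActor TinyQueue FastPool SecureTask object] + [SafeTask AsyncActor FastPool object] + [CachedStore SafeTask]
  take FancyCache:  [RemoteIndex TinyQueue FastPool object] + [FancyCache CachedGraph FrozenProxy SafeEvent RemoteIndex AsyncActor TinyQueue FastPool SecureTask object] + [SafeTask AsyncActor FastPool object] + [SafeTask]
  take CachedGraph:  [RemoteIndex TinyQueue FastPool object] + [CachedGraph FrozenProxy SafeEvent RemoteIndex AsyncActor TinyQueue FastPool SecureTask object] + [SafeTask AsyncActor FastPool object] + [SafeTask]
  take FrozenProxy:  [RemoteIndex TinyQueue FastPool object] + [FrozenProxy SafeEvent RemoteIndex AsyncActor TinyQueue FastPool SecureTask object] + [SafeTask AsyncActor FastPool object] + [SafeTask]
  take SafeEvent:  [RemoteIndex TinyQueue FastPool object] + [SafeEvent RemoteIndex AsyncActor TinyQueue FastPool SecureTask object] + [SafeTask AsyncActor FastPool object] + [SafeTask]
  take RemoteIndex:  [RemoteIndex TinyQueue FastPool object] + [RemoteIndex AsyncActor TinyQueue FastPool SecureTask object] + [SafeTask AsyncActor FastPool object] + [SafeTask]
  take SafeTask:  [TinyQueue FastPool object] + [AsyncActor TinyQueue FastPool SecureTask object] + [SafeTask AsyncActor FastPool object] + [SafeTask]
  take AsyncActor:  [TinyQueue FastPool object] + [AsyncActor TinyQueue FastPool SecureTask object] + [AsyncActor FastPool object]
  take TinyQueue:  [TinyQueue FastPool object] + [TinyQueue FastPool SecureTask object] + [FastPool object]
  take FastPool:  [FastPool object] + [FastPool SecureTask object] + [FastPool object]
  take SecureTask:  [object] + [SecureTask object] + [object]
  take object:  [object] + [object] + [object]
MRO: LazyQueue RemoteTask LazyActor CachedStore FancyCache CachedGraph FrozenProxy SafeEvent RemoteIndex SafeTask AsyncActor TinyQueue FastPool SecureTask object
action is defined in: FancyCache, LazyActor. First along the MRO is LazyActor.

LazyActor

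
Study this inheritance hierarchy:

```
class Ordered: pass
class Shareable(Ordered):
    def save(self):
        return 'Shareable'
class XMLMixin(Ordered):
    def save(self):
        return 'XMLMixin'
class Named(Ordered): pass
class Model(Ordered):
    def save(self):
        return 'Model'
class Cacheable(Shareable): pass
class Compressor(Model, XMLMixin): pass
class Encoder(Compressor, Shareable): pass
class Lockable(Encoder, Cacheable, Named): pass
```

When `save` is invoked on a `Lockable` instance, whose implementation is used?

Model

L[Lockable] = Lockable + merge(L[Encoder], L[Cacheable], L[Named], [Encoder Cacheable Named])
  take Encoder:  [Encoder Compressor Model XMLMixin Shareable Ordered object] + [Cacheable Shareable Ordered object] + [Named Ordered object] + [Encoder Cacheable Named]
  take Compressor:  [Compressor Model XMLMixin Shareable Ordered object] + [Cacheable Shareable Ordered object] + [Named Ordered object] + [Cacheable Named]
  take Model:  [Model XMLMixin Shareable Ordered object] + [Cacheable Shareable Ordered object] + [Named Ordered object] + [Cacheable Named]
  take XMLMixin:  [XMLMixin Shareable Ordered object] + [Cacheable Shareable Ordered object] + [Named Ordered object] + [Cacheable Named]
  take Cacheable:  [Shareable Ordered object] + [Cacheable Shareable Ordered object] + [Named Ordered object] + [Cacheable Named]
  take Shareable:  [Shareable Ordered object] + [Shareable Ordered object] + [Named Ordered object] + [Named]
  take Named:  [Ordered object] + [Ordered object] + [Named Ordered object] + [Named]
  take Ordered:  [Ordered object] + [Ordered object] + [Ordered object]
  take object:  [object] + [object] + [object]
MRO: Lockable Encoder Compressor Model XMLMixin Cacheable Shareable Named Ordered object
save is defined in: Model, Shareable, XMLMixin. First along the MRO is Model.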